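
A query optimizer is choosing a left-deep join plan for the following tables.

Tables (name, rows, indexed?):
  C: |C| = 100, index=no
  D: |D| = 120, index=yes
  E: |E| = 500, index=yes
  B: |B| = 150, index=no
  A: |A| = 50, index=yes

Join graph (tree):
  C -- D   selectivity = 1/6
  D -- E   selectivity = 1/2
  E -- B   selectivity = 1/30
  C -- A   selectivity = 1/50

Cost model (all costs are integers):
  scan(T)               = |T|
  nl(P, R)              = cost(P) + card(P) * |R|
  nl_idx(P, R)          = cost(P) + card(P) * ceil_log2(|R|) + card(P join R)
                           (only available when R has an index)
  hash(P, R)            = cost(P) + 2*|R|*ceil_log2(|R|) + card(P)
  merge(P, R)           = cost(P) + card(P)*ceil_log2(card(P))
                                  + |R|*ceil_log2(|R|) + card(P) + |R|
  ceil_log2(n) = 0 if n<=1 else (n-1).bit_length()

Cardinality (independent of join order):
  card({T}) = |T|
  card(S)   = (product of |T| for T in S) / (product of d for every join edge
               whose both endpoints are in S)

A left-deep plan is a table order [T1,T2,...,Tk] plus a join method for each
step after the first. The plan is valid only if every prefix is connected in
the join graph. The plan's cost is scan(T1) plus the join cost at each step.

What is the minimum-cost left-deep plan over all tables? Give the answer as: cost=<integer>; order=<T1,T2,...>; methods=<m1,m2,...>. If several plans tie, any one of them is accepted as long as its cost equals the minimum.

cost=515960; order=C,A,D,E,B; methods=hash,merge,hash,hash

Selinger DP (subsets sized 1..n):
  {C}: scan cost=100, card=100
  {D}: scan cost=120, card=120
  {E}: scan cost=500, card=500
  {B}: scan cost=150, card=150
  {A}: scan cost=50, card=50
  {CD}: card=2000; try (C,hash)→1640, (D,merge)→1860, (D,hash)→1880, (C,merge)→1880, (D,nl_idx)→2800, (D,nl)→12100 …(+1); best=1640 via (C,hash)
  {AC}: card=100; try (A,hash)→800, (A,nl_idx)→800, (C,merge)→1200, (A,merge)→1250, (C,hash)→1500, (C,nl)→5050 …(+1); best=800 via (A,hash)
  {DE}: card=30000; try (D,hash)→2680, (E,merge)→6080, (D,merge)→6460, (E,hash)→9240, (E,nl_idx)→31200, (D,nl_idx)→34000 …(+2); best=2680 via (D,hash)
  {BE}: card=2500; try (B,hash)→3400, (E,nl_idx)→4000, (E,merge)→6500, (B,merge)→6850, (E,hash)→9300, (E,nl)→75150 …(+1); best=3400 via (B,hash)
  {CDE}: card=500000; try (E,hash)→12640, (E,merge)→30640, (C,hash)→34080, (C,merge)→483480, (E,nl_idx)→519640, (E,nl)→1001640 …(+1); best=12640 via (E,hash)
  {ACD}: card=2000; try (D,merge)→2560, (D,hash)→2580, (D,nl_idx)→3500, (A,hash)→4240, (D,nl)→12800, (A,nl_idx)→15640 …(+2); best=2560 via (D,merge)
  {BDE}: card=150000; try (D,hash)→7580, (B,hash)→35080, (D,merge)→36860, (D,nl_idx)→170900, (D,nl)→303400, (B,merge)→484030 …(+1); best=7580 via (D,hash)
  {BCDE}: card=2500000; try (C,hash)→158980, (B,hash)→515040, (C,merge)→2858380, (B,merge)→10013990, (C,nl)→15007580, (B,nl)→75012640; best=158980 via (C,hash)
  {ACDE}: card=500000; try (E,hash)→13560, (E,merge)→31560, (A,hash)→513240, (E,nl_idx)→520560, (E,nl)→1002560, (A,nl_idx)→3512640 …(+2); best=13560 via (E,hash)
  {ABCDE}: card=2500000; try (B,hash)→515960, (A,hash)→2659580, (B,merge)→10014910, (A,nl_idx)→17658980, (A,merge)→57659330, (B,nl)→75013560 …(+1); best=515960 via (B,hash)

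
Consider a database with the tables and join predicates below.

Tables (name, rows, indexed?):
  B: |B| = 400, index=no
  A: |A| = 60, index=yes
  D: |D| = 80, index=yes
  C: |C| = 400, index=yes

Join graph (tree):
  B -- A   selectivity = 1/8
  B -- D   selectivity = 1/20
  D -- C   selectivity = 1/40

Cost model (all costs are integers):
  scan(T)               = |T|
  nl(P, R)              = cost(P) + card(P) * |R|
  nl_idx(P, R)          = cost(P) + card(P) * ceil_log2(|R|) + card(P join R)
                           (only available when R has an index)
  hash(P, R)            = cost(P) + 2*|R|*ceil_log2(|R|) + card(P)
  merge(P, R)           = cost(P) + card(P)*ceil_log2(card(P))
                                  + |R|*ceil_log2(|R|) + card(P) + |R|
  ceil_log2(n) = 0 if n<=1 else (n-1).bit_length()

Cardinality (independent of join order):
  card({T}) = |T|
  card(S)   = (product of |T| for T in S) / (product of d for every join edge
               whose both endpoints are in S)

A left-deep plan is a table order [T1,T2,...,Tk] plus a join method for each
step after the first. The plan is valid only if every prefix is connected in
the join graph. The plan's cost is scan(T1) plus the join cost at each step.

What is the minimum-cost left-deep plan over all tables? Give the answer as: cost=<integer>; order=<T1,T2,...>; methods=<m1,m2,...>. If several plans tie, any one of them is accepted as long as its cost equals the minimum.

Selinger DP (subsets sized 1..n):
  {B}: scan cost=400, card=400
  {A}: scan cost=60, card=60
  {D}: scan cost=80, card=80
  {C}: scan cost=400, card=400
  {AB}: card=3000; try (A,hash)→1520, (B,merge)→4480, (A,merge)→4820, (A,nl_idx)→5800, (B,hash)→7320, (B,nl)→24060 …(+1); best=1520 via (A,hash)
  {BD}: card=1600; try (D,hash)→1920, (B,merge)→4720, (D,nl_idx)→4800, (D,merge)→5040, (B,hash)→7360, (B,nl)→32080 …(+1); best=1920 via (D,hash)
  {CD}: card=800; try (C,nl_idx)→1600, (D,hash)→1920, (D,nl_idx)→4000, (C,merge)→4720, (D,merge)→5040, (C,hash)→7360 …(+2); best=1600 via (C,nl_idx)
  {ABD}: card=12000; try (A,hash)→4240, (D,hash)→5640, (A,merge)→21540, (A,nl_idx)→23520, (D,nl_idx)→34520, (D,merge)→41160 …(+2); best=4240 via (A,hash)
  {BCD}: card=16000; try (B,hash)→9600, (C,hash)→10720, (B,merge)→14400, (C,merge)→25120, (C,nl_idx)→32320, (B,nl)→321600 …(+1); best=9600 via (B,hash)
  {ABCD}: card=120000; try (C,hash)→23440, (A,hash)→26320, (C,merge)→188240, (A,nl_idx)→225600, (C,nl_idx)→232240, (A,merge)→250020 …(+2); best=23440 via (C,hash)

cost=23440; order=B,D,A,C; methods=hash,hash,hash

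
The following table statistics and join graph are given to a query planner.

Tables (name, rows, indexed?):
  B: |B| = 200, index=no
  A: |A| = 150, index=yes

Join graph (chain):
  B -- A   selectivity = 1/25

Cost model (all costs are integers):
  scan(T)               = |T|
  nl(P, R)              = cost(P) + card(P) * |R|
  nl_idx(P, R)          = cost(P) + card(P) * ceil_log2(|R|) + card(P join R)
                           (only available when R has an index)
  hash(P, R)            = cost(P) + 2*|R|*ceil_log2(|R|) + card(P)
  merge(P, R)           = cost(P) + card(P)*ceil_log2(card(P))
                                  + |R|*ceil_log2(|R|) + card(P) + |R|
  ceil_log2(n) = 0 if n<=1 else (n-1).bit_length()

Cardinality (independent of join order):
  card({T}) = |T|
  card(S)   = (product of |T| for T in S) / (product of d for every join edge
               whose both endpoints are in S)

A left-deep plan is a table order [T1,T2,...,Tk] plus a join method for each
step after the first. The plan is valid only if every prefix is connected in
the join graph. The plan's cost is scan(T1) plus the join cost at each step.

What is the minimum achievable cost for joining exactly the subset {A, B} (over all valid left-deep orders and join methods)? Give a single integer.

2800

Selinger DP over subsets of {A,B}:
  {B}: scan cost=200, card=200
  {A}: scan cost=150, card=150
  {AB}: card=1200; try (A,hash)→2800, (A,nl_idx)→3000, (B,merge)→3300, (A,merge)→3350, (B,hash)→3500, (B,nl)→30150 …(+1); best=2800 via (A,hash)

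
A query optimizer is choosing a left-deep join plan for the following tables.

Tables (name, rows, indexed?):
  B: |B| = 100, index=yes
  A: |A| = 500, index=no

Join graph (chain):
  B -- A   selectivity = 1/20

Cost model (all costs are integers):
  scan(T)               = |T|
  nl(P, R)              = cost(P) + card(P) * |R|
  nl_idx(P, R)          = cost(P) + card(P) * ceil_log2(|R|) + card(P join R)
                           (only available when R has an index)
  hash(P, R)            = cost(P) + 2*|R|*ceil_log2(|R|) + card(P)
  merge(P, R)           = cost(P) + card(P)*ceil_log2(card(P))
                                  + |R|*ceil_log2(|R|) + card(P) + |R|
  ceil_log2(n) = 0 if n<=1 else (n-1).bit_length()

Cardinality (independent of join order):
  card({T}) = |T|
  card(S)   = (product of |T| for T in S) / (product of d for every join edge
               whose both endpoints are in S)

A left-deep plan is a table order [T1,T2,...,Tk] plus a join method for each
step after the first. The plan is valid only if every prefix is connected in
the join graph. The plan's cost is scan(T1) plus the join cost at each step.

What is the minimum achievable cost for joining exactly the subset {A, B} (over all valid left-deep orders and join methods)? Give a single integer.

Selinger DP over subsets of {A,B}:
  {B}: scan cost=100, card=100
  {A}: scan cost=500, card=500
  {AB}: card=2500; try (B,hash)→2400, (A,merge)→5900, (B,merge)→6300, (B,nl_idx)→6500, (A,hash)→9200, (A,nl)→50100 …(+1); best=2400 via (B,hash)

2400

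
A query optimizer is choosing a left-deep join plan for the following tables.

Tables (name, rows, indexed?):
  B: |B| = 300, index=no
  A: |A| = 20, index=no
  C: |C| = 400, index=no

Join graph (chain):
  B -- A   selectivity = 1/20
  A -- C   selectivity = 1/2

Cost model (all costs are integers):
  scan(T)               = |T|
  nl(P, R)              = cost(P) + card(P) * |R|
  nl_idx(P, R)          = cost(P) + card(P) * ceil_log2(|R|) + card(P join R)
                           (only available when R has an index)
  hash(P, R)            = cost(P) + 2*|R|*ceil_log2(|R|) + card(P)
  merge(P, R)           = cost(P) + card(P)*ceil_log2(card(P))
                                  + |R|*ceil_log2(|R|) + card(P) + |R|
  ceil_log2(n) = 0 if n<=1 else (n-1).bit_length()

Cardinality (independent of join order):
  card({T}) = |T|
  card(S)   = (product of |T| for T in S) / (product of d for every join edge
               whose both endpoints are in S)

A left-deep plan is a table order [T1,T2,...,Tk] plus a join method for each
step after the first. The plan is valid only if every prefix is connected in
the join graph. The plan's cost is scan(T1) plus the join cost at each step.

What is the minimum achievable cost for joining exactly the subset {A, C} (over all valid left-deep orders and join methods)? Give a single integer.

1000

Selinger DP over subsets of {A,C}:
  {A}: scan cost=20, card=20
  {C}: scan cost=400, card=400
  {AC}: card=4000; try (A,hash)→1000, (C,merge)→4140, (A,merge)→4520, (C,hash)→7240, (C,nl)→8020, (A,nl)→8400; best=1000 via (A,hash)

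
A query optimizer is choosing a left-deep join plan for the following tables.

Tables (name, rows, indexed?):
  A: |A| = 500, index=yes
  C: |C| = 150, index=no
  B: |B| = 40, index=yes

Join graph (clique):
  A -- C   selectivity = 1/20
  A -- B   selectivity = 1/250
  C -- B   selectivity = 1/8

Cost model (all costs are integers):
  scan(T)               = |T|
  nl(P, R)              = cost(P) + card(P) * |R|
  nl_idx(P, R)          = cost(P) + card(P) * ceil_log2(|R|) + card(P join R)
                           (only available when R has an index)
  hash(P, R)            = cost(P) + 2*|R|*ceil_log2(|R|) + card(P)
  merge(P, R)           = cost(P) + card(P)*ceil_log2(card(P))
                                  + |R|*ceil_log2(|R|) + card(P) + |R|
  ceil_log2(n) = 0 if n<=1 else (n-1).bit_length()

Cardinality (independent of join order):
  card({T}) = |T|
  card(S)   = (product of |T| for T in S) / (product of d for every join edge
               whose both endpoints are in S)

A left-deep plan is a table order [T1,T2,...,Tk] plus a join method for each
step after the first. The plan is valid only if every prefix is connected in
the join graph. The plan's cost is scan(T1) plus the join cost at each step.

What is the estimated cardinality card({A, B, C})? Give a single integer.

Tables in S: A(500), B(40), C(150)
Edges inside S: A-C(d=20), A-B(d=250), C-B(d=8)
numerator = 500 * 40 * 150 = 3000000
denominator = 20 * 250 * 8 = 40000
card(S) = 3000000 / 40000 = 75

75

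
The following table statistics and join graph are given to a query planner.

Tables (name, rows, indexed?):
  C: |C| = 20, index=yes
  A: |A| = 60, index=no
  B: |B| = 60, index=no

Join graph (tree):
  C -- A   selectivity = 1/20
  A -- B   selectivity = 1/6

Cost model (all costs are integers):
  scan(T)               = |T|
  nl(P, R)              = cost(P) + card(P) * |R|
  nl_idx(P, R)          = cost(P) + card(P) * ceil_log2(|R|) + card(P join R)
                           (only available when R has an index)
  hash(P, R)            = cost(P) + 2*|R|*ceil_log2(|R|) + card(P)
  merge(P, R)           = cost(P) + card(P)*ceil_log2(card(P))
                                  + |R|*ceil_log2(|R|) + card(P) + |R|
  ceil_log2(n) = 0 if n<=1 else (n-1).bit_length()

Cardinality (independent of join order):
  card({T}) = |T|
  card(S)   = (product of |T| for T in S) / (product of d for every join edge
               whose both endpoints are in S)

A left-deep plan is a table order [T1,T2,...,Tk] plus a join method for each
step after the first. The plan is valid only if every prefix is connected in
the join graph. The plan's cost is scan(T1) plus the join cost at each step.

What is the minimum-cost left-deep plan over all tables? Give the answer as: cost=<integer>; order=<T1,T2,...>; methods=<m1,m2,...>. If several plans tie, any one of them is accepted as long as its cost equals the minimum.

cost=1100; order=A,C,B; methods=hash,hash

Selinger DP (subsets sized 1..n):
  {C}: scan cost=20, card=20
  {A}: scan cost=60, card=60
  {B}: scan cost=60, card=60
  {AC}: card=60; try (C,hash)→320, (C,nl_idx)→420, (A,merge)→560, (C,merge)→600, (A,hash)→760, (A,nl)→1220 …(+1); best=320 via (C,hash)
  {AB}: card=600; try (B,hash)→840, (A,hash)→840, (B,merge)→900, (A,merge)→900, (B,nl)→3660, (A,nl)→3660; best=840 via (B,hash)
  {ABC}: card=600; try (B,hash)→1100, (B,merge)→1160, (C,hash)→1640, (B,nl)→3920, (C,nl_idx)→4440, (C,merge)→7560 …(+1); best=1100 via (B,hash)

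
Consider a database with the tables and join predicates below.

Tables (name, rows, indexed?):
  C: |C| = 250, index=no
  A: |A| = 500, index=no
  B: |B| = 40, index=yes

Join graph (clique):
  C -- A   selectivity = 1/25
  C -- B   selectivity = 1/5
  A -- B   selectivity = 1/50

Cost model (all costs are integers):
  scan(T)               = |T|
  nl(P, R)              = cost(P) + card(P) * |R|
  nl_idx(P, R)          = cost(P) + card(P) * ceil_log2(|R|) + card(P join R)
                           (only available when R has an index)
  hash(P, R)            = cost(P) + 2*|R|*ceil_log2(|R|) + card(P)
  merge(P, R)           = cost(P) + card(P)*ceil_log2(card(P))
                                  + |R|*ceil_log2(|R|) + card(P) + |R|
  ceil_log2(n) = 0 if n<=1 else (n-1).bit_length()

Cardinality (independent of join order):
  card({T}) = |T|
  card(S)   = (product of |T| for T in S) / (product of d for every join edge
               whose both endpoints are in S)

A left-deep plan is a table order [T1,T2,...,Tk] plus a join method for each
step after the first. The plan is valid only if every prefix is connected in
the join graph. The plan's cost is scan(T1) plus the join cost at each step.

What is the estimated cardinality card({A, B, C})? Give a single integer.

800

Tables in S: A(500), B(40), C(250)
Edges inside S: C-A(d=25), C-B(d=5), A-B(d=50)
numerator = 500 * 40 * 250 = 5000000
denominator = 25 * 5 * 50 = 6250
card(S) = 5000000 / 6250 = 800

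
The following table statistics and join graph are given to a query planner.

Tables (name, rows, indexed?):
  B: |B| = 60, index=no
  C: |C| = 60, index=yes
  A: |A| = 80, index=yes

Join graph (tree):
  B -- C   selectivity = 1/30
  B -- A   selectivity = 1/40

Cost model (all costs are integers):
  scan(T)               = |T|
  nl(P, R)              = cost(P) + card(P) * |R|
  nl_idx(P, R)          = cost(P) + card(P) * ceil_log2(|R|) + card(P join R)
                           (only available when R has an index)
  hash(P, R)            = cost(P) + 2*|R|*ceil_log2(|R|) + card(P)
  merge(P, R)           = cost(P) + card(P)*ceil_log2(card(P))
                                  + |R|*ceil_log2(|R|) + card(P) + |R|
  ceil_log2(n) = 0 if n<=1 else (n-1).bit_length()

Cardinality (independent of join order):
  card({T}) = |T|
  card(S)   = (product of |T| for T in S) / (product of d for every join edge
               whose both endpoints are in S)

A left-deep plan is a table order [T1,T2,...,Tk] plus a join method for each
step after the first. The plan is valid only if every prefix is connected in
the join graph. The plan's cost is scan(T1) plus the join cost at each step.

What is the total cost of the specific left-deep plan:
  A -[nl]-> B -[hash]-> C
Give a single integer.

step 1: scan A: cost=80, card=80
step 2: join B via nl
    card(P join B) = 80*60/(40) = 120
    cost = 80 + 80*60 = 4880
step 3: join C via hash
    card(P join C) = 120*60/(30) = 240
    cost = 4880 + 2*60*6 + 120 = 5720

5720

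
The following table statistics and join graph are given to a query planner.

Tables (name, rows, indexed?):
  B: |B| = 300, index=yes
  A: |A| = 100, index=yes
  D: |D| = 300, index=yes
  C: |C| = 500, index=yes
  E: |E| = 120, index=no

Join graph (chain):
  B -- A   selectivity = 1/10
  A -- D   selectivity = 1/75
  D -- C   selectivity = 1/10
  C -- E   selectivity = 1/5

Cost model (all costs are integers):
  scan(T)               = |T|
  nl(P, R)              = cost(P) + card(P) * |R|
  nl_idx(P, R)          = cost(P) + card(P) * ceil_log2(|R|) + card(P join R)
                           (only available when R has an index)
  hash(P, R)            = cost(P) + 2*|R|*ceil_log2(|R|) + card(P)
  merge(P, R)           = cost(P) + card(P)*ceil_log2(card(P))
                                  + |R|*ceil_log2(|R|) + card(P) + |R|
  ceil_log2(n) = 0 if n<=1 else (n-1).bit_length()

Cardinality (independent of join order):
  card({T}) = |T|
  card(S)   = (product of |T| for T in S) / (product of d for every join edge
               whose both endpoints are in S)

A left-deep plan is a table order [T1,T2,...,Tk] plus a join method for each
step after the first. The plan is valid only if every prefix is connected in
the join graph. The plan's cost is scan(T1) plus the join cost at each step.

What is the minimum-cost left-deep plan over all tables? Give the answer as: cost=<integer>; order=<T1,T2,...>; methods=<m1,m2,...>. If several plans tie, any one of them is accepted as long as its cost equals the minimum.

cost=517480; order=A,D,C,E,B; methods=nl_idx,merge,hash,hash

Selinger DP (subsets sized 1..n):
  {B}: scan cost=300, card=300
  {A}: scan cost=100, card=100
  {D}: scan cost=300, card=300
  {C}: scan cost=500, card=500
  {E}: scan cost=120, card=120
  {AB}: card=3000; try (A,hash)→2000, (B,merge)→3900, (B,nl_idx)→4000, (A,merge)→4100, (A,nl_idx)→5400, (B,hash)→5600 …(+2); best=2000 via (A,hash)
  {AD}: card=400; try (D,nl_idx)→1400, (A,hash)→2000, (A,nl_idx)→2800, (D,merge)→3900, (A,merge)→4100, (D,hash)→5600 …(+2); best=1400 via (D,nl_idx)
  {CD}: card=15000; try (D,hash)→6400, (C,merge)→8300, (D,merge)→8500, (C,hash)→9600, (C,nl_idx)→18000, (D,nl_idx)→20000 …(+2); best=6400 via (D,hash)
  {CE}: card=12000; try (E,hash)→2680, (C,merge)→6080, (E,merge)→6460, (C,hash)→9240, (C,nl_idx)→13200, (C,nl)→60120 …(+1); best=2680 via (E,hash)
  {ABD}: card=12000; try (B,hash)→7200, (B,merge)→8400, (D,hash)→10400, (B,nl_idx)→17000, (D,nl_idx)→41000, (D,merge)→44000 …(+2); best=7200 via (B,hash)
  {ACD}: card=20000; try (C,merge)→10400, (C,hash)→10800, (A,hash)→22800, (C,nl_idx)→25000, (A,nl_idx)→131400, (C,nl)→201400 …(+2); best=10400 via (C,merge)
  {CDE}: card=360000; try (D,hash)→20080, (E,hash)→23080, (D,merge)→185680, (E,merge)→232360, (D,nl_idx)→470680, (E,nl)→1806400 …(+1); best=20080 via (D,hash)
  {ABCD}: card=600000; try (C,hash)→28200, (B,hash)→35800, (C,merge)→192200, (B,merge)→333400, (C,nl_idx)→715200, (B,nl_idx)→790400 …(+2); best=28200 via (C,hash)
  {ACDE}: card=480000; try (E,hash)→32080, (E,merge)→331360, (A,hash)→381480, (E,nl)→2410400, (A,nl_idx)→3020080, (A,merge)→7220880 …(+1); best=32080 via (E,hash)
  {ABCDE}: card=14400000; try (B,hash)→517480, (E,hash)→629880, (B,merge)→9635080, (E,merge)→12629160, (B,nl_idx)→18752080, (E,nl)→72028200 …(+1); best=517480 via (B,hash)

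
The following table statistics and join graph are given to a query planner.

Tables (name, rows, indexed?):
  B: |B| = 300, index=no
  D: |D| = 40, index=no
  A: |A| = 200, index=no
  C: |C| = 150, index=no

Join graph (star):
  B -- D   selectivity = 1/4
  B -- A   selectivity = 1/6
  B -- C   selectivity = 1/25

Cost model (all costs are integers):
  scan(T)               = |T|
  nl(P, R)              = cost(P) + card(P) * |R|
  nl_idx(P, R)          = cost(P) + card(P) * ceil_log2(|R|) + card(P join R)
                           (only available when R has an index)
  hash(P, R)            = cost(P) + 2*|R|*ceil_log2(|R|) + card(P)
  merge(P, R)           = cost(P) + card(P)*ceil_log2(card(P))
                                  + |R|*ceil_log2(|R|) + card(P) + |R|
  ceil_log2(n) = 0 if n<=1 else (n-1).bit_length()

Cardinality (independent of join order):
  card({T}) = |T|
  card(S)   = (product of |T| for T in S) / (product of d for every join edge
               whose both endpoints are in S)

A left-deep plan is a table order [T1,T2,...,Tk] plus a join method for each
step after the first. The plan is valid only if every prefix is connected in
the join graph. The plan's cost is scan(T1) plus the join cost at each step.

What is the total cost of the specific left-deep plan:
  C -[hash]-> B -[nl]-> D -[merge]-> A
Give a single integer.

367500

step 1: scan C: cost=150, card=150
step 2: join B via hash
    card(P join B) = 150*300/(25) = 1800
    cost = 150 + 2*300*9 + 150 = 5700
step 3: join D via nl
    card(P join D) = 1800*40/(4) = 18000
    cost = 5700 + 1800*40 = 77700
step 4: join A via merge
    card(P join A) = 18000*200/(6) = 600000
    cost = 77700 + 18000*15 + 200*8 + 18000 + 200 = 367500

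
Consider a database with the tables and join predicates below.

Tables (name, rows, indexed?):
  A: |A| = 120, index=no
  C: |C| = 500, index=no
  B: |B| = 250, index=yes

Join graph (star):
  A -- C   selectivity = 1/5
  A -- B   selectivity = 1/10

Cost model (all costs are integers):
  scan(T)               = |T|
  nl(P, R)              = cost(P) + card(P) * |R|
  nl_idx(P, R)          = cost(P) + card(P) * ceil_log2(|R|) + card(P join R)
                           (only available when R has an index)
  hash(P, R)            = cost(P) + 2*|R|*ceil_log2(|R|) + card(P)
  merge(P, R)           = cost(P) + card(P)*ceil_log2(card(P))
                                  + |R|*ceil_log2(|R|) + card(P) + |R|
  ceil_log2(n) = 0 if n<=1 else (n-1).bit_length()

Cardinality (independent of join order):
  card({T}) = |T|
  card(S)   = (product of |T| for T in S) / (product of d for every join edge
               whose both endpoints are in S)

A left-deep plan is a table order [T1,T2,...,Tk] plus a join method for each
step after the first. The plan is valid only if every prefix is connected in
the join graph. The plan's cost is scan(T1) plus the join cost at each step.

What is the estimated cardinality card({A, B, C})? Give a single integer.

300000

Tables in S: A(120), B(250), C(500)
Edges inside S: A-C(d=5), A-B(d=10)
numerator = 120 * 250 * 500 = 15000000
denominator = 5 * 10 = 50
card(S) = 15000000 / 50 = 300000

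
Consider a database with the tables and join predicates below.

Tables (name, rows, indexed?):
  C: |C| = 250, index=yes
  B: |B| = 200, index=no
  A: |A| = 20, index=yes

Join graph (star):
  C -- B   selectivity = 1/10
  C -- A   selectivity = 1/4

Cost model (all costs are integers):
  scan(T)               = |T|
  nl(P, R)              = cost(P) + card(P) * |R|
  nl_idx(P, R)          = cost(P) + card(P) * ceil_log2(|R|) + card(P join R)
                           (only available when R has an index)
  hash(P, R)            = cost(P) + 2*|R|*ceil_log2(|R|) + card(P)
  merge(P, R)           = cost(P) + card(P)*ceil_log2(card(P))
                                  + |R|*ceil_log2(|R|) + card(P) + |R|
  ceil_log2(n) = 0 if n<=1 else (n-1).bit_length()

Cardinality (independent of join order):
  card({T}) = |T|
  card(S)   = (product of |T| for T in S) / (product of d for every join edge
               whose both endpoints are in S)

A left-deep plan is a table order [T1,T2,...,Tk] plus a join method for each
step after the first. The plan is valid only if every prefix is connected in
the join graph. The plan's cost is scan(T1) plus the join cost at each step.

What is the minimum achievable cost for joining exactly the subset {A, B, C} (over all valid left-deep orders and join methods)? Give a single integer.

Selinger DP over subsets of {A,B,C}:
  {C}: scan cost=250, card=250
  {B}: scan cost=200, card=200
  {A}: scan cost=20, card=20
  {BC}: card=5000; try (B,hash)→3700, (C,merge)→4250, (B,merge)→4300, (C,hash)→4400, (C,nl_idx)→6800, (C,nl)→50200 …(+1); best=3700 via (B,hash)
  {AC}: card=1250; try (A,hash)→700, (C,nl_idx)→1430, (C,merge)→2390, (A,merge)→2620, (A,nl_idx)→2750, (C,hash)→4040 …(+2); best=700 via (A,hash)
  {ABC}: card=25000; try (B,hash)→5150, (A,hash)→8900, (B,merge)→17500, (A,nl_idx)→53700, (A,merge)→73820, (A,nl)→103700 …(+1); best=5150 via (B,hash)

5150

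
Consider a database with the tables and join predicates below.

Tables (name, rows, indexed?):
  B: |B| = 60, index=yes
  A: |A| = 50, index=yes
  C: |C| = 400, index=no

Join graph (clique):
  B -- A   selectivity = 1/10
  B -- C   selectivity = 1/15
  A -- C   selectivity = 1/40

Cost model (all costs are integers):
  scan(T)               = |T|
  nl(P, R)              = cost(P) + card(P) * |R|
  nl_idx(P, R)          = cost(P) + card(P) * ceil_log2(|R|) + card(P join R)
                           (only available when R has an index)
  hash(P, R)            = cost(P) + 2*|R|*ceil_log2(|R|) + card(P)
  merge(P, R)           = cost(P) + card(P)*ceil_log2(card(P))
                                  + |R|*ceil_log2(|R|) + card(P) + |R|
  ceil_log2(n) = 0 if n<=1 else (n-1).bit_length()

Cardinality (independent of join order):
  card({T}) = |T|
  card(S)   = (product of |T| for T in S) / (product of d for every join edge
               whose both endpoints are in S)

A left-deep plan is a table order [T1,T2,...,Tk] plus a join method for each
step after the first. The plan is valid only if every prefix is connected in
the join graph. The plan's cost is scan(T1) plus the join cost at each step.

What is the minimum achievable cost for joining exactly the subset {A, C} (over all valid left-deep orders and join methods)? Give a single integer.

1400

Selinger DP over subsets of {A,C}:
  {A}: scan cost=50, card=50
  {C}: scan cost=400, card=400
  {AC}: card=500; try (A,hash)→1400, (A,nl_idx)→3300, (C,merge)→4400, (A,merge)→4750, (C,hash)→7300, (C,nl)→20050 …(+1); best=1400 via (A,hash)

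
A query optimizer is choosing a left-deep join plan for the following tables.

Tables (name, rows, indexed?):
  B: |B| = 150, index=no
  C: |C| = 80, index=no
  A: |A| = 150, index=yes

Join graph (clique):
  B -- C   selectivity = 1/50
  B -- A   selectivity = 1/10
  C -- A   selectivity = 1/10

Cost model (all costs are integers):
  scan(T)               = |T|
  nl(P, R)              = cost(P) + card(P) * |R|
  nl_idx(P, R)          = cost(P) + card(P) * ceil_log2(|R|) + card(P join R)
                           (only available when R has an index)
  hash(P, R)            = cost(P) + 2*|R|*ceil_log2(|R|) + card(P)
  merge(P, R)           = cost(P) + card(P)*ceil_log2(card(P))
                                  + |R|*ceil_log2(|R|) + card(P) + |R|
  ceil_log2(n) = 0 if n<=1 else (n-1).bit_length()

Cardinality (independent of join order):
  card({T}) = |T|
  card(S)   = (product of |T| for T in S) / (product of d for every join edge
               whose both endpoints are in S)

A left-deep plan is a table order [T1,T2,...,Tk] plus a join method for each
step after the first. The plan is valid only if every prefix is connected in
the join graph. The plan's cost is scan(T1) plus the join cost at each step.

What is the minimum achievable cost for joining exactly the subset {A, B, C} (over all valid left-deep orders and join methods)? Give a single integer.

Selinger DP over subsets of {A,B,C}:
  {B}: scan cost=150, card=150
  {C}: scan cost=80, card=80
  {A}: scan cost=150, card=150
  {BC}: card=240; try (C,hash)→1420, (B,merge)→2070, (C,merge)→2140, (B,hash)→2560, (B,nl)→12080, (C,nl)→12150; best=1420 via (C,hash)
  {AB}: card=2250; try (B,hash)→2700, (A,hash)→2700, (B,merge)→2850, (A,merge)→2850, (A,nl_idx)→3600, (B,nl)→22650 …(+1); best=2700 via (B,hash)
  {AC}: card=1200; try (C,hash)→1420, (A,nl_idx)→1920, (A,merge)→2070, (C,merge)→2140, (A,hash)→2560, (A,nl)→12080 …(+1); best=1420 via (C,hash)
  {ABC}: card=360; try (A,nl_idx)→3700, (A,hash)→4060, (A,merge)→4930, (B,hash)→5020, (C,hash)→6070, (B,merge)→17170 …(+4); best=3700 via (A,nl_idx)

3700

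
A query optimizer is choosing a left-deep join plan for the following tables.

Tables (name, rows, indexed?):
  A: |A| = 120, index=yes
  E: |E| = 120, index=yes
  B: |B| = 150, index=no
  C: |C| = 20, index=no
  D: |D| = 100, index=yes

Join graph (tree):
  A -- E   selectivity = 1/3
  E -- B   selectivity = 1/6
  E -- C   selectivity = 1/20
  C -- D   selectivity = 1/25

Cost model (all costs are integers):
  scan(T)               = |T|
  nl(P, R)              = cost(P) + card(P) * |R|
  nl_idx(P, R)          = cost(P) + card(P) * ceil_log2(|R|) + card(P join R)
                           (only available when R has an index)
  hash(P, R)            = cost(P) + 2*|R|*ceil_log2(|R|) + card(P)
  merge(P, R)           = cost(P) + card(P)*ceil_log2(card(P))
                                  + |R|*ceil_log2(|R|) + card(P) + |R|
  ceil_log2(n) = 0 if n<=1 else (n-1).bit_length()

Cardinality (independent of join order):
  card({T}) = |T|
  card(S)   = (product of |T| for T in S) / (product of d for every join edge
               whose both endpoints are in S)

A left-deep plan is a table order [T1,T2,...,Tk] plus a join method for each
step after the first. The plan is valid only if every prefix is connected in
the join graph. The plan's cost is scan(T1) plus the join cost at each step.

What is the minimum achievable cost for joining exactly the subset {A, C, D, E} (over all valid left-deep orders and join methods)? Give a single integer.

3440

Selinger DP over subsets of {A,C,D,E}:
  {A}: scan cost=120, card=120
  {E}: scan cost=120, card=120
  {C}: scan cost=20, card=20
  {D}: scan cost=100, card=100
  {AE}: card=4800; try (E,hash)→1920, (A,hash)→1920, (E,merge)→2040, (A,merge)→2040, (E,nl_idx)→5760, (A,nl_idx)→5760 …(+2); best=1920 via (E,hash)
  {CE}: card=120; try (E,nl_idx)→280, (C,hash)→440, (E,merge)→1100, (C,merge)→1200, (E,hash)→1720, (E,nl)→2420 …(+1); best=280 via (E,nl_idx)
  {CD}: card=80; try (D,nl_idx)→240, (C,hash)→400, (D,merge)→940, (C,merge)→1020, (D,hash)→1440, (D,nl)→2020 …(+1); best=240 via (D,nl_idx)
  {ACE}: card=4800; try (A,hash)→2080, (A,merge)→2200, (A,nl_idx)→5920, (C,hash)→6920, (A,nl)→14680, (C,merge)→69240 …(+1); best=2080 via (A,hash)
  {CDE}: card=480; try (E,nl_idx)→1280, (D,nl_idx)→1600, (D,hash)→1800, (E,merge)→1840, (E,hash)→2000, (D,merge)→2040 …(+2); best=1280 via (E,nl_idx)
  {ACDE}: card=19200; try (A,hash)→3440, (A,merge)→7040, (D,hash)→8280, (A,nl_idx)→23840, (D,nl_idx)→54880, (A,nl)→58880 …(+2); best=3440 via (A,hash)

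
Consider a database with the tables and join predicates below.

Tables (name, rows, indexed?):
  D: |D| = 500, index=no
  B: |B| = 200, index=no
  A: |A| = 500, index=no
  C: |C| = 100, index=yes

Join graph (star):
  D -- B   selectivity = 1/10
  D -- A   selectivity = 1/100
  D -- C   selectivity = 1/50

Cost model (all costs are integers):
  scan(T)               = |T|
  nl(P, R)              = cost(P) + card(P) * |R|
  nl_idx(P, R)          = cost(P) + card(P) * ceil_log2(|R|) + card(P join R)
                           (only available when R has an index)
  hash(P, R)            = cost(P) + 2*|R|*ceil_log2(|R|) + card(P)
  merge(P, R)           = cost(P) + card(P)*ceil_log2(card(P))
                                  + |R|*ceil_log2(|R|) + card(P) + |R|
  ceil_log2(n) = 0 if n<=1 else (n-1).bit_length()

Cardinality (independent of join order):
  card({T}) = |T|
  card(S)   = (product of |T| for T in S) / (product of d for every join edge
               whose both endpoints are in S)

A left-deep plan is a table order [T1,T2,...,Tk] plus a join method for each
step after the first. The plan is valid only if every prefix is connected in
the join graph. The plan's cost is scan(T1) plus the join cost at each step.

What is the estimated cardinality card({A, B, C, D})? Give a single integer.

100000

Tables in S: A(500), B(200), C(100), D(500)
Edges inside S: D-B(d=10), D-A(d=100), D-C(d=50)
numerator = 500 * 200 * 100 * 500 = 5000000000
denominator = 10 * 100 * 50 = 50000
card(S) = 5000000000 / 50000 = 100000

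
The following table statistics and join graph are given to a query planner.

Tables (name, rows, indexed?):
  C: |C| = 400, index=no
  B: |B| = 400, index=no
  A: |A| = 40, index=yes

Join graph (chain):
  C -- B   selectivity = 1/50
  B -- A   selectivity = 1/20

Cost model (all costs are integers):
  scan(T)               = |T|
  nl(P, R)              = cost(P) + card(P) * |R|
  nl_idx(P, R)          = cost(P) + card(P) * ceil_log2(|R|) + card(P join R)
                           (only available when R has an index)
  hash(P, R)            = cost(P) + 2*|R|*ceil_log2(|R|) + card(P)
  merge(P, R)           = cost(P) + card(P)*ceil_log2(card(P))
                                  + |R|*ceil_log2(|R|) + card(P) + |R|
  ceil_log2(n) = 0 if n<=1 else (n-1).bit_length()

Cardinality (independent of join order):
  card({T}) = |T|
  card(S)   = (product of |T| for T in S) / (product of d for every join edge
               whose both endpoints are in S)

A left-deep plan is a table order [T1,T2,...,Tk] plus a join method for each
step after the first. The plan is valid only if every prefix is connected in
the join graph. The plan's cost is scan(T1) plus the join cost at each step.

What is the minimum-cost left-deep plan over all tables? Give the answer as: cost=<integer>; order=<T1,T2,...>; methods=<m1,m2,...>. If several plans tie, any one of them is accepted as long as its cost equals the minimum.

cost=9280; order=B,A,C; methods=hash,hash

Selinger DP (subsets sized 1..n):
  {C}: scan cost=400, card=400
  {B}: scan cost=400, card=400
  {A}: scan cost=40, card=40
  {BC}: card=3200; try (C,hash)→8000, (B,hash)→8000, (C,merge)→8400, (B,merge)→8400, (C,nl)→160400, (B,nl)→160400; best=8000 via (C,hash)
  {AB}: card=800; try (A,hash)→1280, (A,nl_idx)→3600, (B,merge)→4320, (A,merge)→4680, (B,hash)→7280, (B,nl)→16040 …(+1); best=1280 via (A,hash)
  {ABC}: card=6400; try (C,hash)→9280, (A,hash)→11680, (C,merge)→14080, (A,nl_idx)→33600, (A,merge)→49880, (A,nl)→136000 …(+1); best=9280 via (C,hash)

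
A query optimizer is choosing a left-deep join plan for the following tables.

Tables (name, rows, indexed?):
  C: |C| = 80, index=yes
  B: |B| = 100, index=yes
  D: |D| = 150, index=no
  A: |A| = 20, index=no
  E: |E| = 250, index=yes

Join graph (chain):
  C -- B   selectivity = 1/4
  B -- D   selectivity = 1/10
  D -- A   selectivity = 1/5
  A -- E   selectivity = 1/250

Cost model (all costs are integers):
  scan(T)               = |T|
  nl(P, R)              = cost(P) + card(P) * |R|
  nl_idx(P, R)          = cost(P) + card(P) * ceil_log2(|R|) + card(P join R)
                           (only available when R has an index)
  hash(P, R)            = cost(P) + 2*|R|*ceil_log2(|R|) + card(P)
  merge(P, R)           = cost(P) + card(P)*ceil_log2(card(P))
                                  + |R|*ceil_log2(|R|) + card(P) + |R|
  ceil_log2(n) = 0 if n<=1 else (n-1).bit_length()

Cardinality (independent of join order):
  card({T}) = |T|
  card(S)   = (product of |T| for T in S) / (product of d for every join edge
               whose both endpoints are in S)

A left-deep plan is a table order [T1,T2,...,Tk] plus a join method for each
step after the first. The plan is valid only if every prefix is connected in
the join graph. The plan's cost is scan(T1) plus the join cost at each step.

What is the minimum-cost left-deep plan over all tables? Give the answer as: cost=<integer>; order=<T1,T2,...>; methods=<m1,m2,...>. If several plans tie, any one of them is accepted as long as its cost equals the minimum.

Selinger DP (subsets sized 1..n):
  {C}: scan cost=80, card=80
  {B}: scan cost=100, card=100
  {D}: scan cost=150, card=150
  {A}: scan cost=20, card=20
  {E}: scan cost=250, card=250
  {BC}: card=2000; try (C,hash)→1320, (B,merge)→1520, (C,merge)→1540, (B,hash)→1560, (B,nl_idx)→2640, (C,nl_idx)→2800 …(+2); best=1320 via (C,hash)
  {BD}: card=1500; try (B,hash)→1700, (D,merge)→2250, (B,merge)→2300, (D,hash)→2600, (B,nl_idx)→2700, (D,nl)→15100 …(+1); best=1700 via (B,hash)
  {AD}: card=600; try (A,hash)→500, (D,merge)→1490, (A,merge)→1620, (D,hash)→2440, (D,nl)→3020, (A,nl)→3150; best=500 via (A,hash)
  {AE}: card=20; try (E,nl_idx)→200, (A,hash)→700, (E,merge)→2390, (A,merge)→2620, (E,hash)→4040, (E,nl)→5020 …(+1); best=200 via (E,nl_idx)
  {BCD}: card=30000; try (C,hash)→4320, (D,hash)→5720, (C,merge)→20340, (D,merge)→26670, (C,nl_idx)→42200, (C,nl)→121700 …(+1); best=4320 via (C,hash)
  {ABD}: card=6000; try (B,hash)→2500, (A,hash)→3400, (B,merge)→7900, (B,nl_idx)→10700, (A,merge)→19820, (A,nl)→31700 …(+1); best=2500 via (B,hash)
  {ADE}: card=600; try (D,merge)→1670, (D,hash)→2620, (D,nl)→3200, (E,hash)→5100, (E,nl_idx)→5900, (E,merge)→9350 …(+1); best=1670 via (D,merge)
  {ABCD}: card=120000; try (C,hash)→9620, (A,hash)→34520, (C,merge)→87140, (C,nl_idx)→164500, (C,nl)→482500, (A,merge)→484440 …(+1); best=9620 via (C,hash)
  {ABDE}: card=6000; try (B,hash)→3670, (B,merge)→9070, (B,nl_idx)→11870, (E,hash)→12500, (E,nl_idx)→56500, (B,nl)→61670 …(+2); best=3670 via (B,hash)
  {ABCDE}: card=120000; try (C,hash)→10790, (C,merge)→88310, (E,hash)→133620, (C,nl_idx)→165670, (C,nl)→483670, (E,nl_idx)→1089620 …(+2); best=10790 via (C,hash)

cost=10790; order=A,E,D,B,C; methods=nl_idx,merge,hash,hash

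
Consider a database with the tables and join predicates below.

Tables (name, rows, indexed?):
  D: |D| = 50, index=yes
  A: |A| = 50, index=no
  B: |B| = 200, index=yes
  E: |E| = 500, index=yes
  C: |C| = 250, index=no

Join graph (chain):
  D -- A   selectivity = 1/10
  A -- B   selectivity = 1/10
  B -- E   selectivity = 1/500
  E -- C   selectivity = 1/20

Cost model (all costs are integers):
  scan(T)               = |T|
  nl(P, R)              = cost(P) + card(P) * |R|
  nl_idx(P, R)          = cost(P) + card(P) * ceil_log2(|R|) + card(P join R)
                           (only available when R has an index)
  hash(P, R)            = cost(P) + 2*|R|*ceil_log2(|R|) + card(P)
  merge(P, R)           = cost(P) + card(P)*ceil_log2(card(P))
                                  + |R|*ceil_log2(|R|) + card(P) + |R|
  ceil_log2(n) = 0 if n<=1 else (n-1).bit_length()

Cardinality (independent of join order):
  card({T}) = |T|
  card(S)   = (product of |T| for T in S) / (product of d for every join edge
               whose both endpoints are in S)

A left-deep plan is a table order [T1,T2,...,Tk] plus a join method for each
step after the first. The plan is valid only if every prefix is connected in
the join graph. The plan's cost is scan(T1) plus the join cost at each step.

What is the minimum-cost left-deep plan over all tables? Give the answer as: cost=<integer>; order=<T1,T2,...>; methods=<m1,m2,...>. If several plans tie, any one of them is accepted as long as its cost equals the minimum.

cost=13600; order=B,E,A,D,C; methods=nl_idx,hash,hash,hash

Selinger DP (subsets sized 1..n):
  {D}: scan cost=50, card=50
  {A}: scan cost=50, card=50
  {B}: scan cost=200, card=200
  {E}: scan cost=500, card=500
  {C}: scan cost=250, card=250
  {AD}: card=250; try (D,nl_idx)→600, (D,hash)→700, (A,hash)→700, (D,merge)→750, (A,merge)→750, (D,nl)→2550 …(+1); best=600 via (D,nl_idx)
  {AB}: card=1000; try (A,hash)→1000, (B,nl_idx)→1450, (B,merge)→2200, (A,merge)→2350, (B,hash)→3300, (B,nl)→10050 …(+1); best=1000 via (A,hash)
  {BE}: card=200; try (E,nl_idx)→2200, (B,hash)→4200, (B,nl_idx)→4700, (E,merge)→7000, (B,merge)→7300, (E,hash)→9400 …(+2); best=2200 via (E,nl_idx)
  {CE}: card=6250; try (C,hash)→5000, (E,merge)→7500, (C,merge)→7750, (E,nl_idx)→8750, (E,hash)→9500, (E,nl)→125250 …(+1); best=5000 via (C,hash)
  {ABD}: card=5000; try (D,hash)→2600, (B,hash)→4050, (B,merge)→4650, (B,nl_idx)→7600, (D,nl_idx)→12000, (D,merge)→12350 …(+2); best=2600 via (D,hash)
  {ABE}: card=1000; try (A,hash)→3000, (A,merge)→4350, (E,hash)→11000, (E,nl_idx)→11000, (A,nl)→12200, (E,merge)→17000 …(+1); best=3000 via (A,hash)
  {BCE}: card=2500; try (C,merge)→6250, (C,hash)→6400, (B,hash)→14450, (C,nl)→52200, (B,nl_idx)→57500, (B,merge)→94300 …(+1); best=6250 via (C,merge)
  {ABDE}: card=5000; try (D,hash)→4600, (D,nl_idx)→14000, (D,merge)→14350, (E,hash)→16600, (E,nl_idx)→52600, (D,nl)→53000 …(+2); best=4600 via (D,hash)
  {ABCE}: card=12500; try (C,hash)→8000, (A,hash)→9350, (C,merge)→16250, (A,merge)→39100, (A,nl)→131250, (C,nl)→253000; best=8000 via (C,hash)
  {ABCDE}: card=62500; try (C,hash)→13600, (D,hash)→21100, (C,merge)→76850, (D,nl_idx)→145500, (D,merge)→195850, (D,nl)→633000 …(+1); best=13600 via (C,hash)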